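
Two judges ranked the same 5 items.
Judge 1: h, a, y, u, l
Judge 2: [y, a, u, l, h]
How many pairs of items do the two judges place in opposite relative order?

5 discordant pairs

Assign each item its position (1..5) in the first ordering, then rewrite the second ordering as that position sequence:
positions: h→1, a→2, y→3, u→4, l→5
second ordering as positions: [3, 2, 4, 5, 1]
Discordant pairs = inversions in this position sequence.
3: 2, 1 → 2
2: 1 → 1
4: 1 → 1
5: 1 → 1
1: 0
Total: 2 + 1 + 1 + 1 + 0 = 5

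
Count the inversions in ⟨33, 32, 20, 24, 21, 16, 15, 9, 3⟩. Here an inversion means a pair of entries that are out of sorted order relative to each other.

Element-by-element contributions:
33 → 32, 20, 24, 21, 16, 15, 9, 3 → 8
32 → 20, 24, 21, 16, 15, 9, 3 → 7
20 → 16, 15, 9, 3 → 4
24 → 21, 16, 15, 9, 3 → 5
21 → 16, 15, 9, 3 → 4
16 → 15, 9, 3 → 3
15 → 9, 3 → 2
9 → 3 → 1
3 → none → 0
Sum: 8 + 7 + 4 + 5 + 4 + 3 + 2 + 1 + 0 = 34

34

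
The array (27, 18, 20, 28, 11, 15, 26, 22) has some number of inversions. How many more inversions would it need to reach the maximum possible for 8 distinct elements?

Maximum inversions for 8 distinct elements is C(8, 2) = 8·7/2 = 28.
Current inversions — for each element, count later smaller elements:
27: 6
18: 2
20: 2
28: 4
11: 0
15: 0
26: 1
22: 0
Current total: 6 + 2 + 2 + 4 + 0 + 0 + 1 + 0 = 15
Shortfall: 28 − 15 = 13

13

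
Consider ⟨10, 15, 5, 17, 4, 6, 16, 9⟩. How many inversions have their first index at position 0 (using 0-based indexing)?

The element at index 0 is 10.
Elements after it: 15, 5, 17, 4, 6, 16, 9
Those smaller than 10: 5, 4, 6, 9

4 such elements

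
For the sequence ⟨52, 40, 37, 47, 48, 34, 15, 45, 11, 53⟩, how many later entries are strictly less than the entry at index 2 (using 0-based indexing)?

The element at index 2 is 37.
Elements after it: 47, 48, 34, 15, 45, 11, 53
Those smaller than 37: 34, 15, 11

3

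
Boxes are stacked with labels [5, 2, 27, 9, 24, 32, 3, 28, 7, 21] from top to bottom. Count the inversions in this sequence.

18

For each element, count later entries that are smaller:
5: 2
2: 0
27: 5
9: 2
24: 3
32: 4
3: 0
28: 2
7: 0
21: 0
Sum: 2 + 0 + 5 + 2 + 3 + 4 + 0 + 2 + 0 + 0 = 18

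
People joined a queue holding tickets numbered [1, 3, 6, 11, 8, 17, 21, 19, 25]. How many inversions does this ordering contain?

2

Element-by-element contributions:
1: 0
3: 0
6: 0
11: 1
8: 0
17: 0
21: 1
19: 0
25: 0
Sum: 0 + 0 + 0 + 1 + 0 + 0 + 1 + 0 + 0 = 2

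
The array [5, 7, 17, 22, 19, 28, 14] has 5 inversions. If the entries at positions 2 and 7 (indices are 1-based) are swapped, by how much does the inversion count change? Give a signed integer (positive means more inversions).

Positions 2 and 7 hold 7 and 14; after swapping, the array is [5, 14, 17, 22, 19, 28, 7].
For each element, count later entries that are smaller:
5 → none → 0
14 → 7 → 1
17 → 7 → 1
22 → 19, 7 → 2
19 → 7 → 1
28 → 7 → 1
7 → none → 0
Sum: 0 + 1 + 1 + 2 + 1 + 1 + 0 = 6
Change: 6 − 5 = +1

+1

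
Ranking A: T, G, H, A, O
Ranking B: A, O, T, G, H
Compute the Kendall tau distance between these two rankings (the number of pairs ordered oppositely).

6 discordant pairs

Assign each item its position (1..5) in the first ordering, then rewrite the second ordering as that position sequence:
positions: T→1, G→2, H→3, A→4, O→5
second ordering as positions: [4, 5, 1, 2, 3]
Discordant pairs = inversions in this position sequence.
4: 1, 2, 3 → 3
5: 1, 2, 3 → 3
1: 0
2: 0
3: 0
Total: 3 + 3 + 0 + 0 + 0 = 6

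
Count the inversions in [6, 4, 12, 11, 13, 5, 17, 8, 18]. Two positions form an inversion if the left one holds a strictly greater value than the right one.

10 out-of-order pairs

Count, for each position, how many later elements it exceeds:
6: 2
4: 0
12: 3
11: 2
13: 2
5: 0
17: 1
8: 0
18: 0
Sum: 2 + 0 + 3 + 2 + 2 + 0 + 1 + 0 + 0 = 10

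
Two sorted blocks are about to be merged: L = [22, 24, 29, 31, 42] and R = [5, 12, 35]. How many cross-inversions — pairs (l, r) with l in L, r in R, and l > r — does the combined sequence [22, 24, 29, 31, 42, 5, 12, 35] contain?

11 split inversions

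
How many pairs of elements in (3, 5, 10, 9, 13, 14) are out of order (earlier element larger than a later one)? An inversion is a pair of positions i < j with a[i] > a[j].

1

For each element, count later entries that are smaller:
3: 0
5: 0
10: 1
9: 0
13: 0
14: 0
Sum: 0 + 0 + 1 + 0 + 0 + 0 = 1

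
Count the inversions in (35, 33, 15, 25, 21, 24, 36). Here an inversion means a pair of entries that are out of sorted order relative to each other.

11

Element-by-element contributions:
35: 5
33: 4
15: 0
25: 2
21: 0
24: 0
36: 0
Sum: 5 + 4 + 0 + 2 + 0 + 0 + 0 = 11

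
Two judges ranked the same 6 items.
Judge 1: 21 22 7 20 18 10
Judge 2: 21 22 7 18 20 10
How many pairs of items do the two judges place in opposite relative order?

1 discordant pair

Assign each item its position (1..6) in the first ordering, then rewrite the second ordering as that position sequence:
positions: 21→1, 22→2, 7→3, 20→4, 18→5, 10→6
second ordering as positions: [1, 2, 3, 5, 4, 6]
Discordant pairs = inversions in this position sequence.
1: 0
2: 0
3: 0
5: 4 → 1
4: 0
6: 0
Total: 0 + 0 + 0 + 1 + 0 + 0 = 1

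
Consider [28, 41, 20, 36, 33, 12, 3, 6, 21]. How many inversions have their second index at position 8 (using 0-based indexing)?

4

The element at index 8 is 21.
Elements before it: 28, 41, 20, 36, 33, 12, 3, 6
Those larger than 21: 28, 41, 36, 33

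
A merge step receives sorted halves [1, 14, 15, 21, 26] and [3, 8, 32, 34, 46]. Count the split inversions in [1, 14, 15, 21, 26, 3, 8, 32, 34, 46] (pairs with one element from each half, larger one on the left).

8 cross-inversions

For each element r of the right run, count left-run elements greater than r:
r = 3: 14, 15, 21, 26 → 4
r = 8: 14, 15, 21, 26 → 4
r = 32: none → 0
r = 34: none → 0
r = 46: none → 0
Cross-inversions: 4 + 4 + 0 + 0 + 0 = 8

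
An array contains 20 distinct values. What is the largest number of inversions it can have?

190 inversions

A reversed (strictly descending) arrangement makes every pair an inversion, giving C(20, 2) inversions.
C(20, 2) = 20·19/2 = 190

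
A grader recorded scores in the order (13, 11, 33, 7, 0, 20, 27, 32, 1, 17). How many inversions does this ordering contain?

Count, for each position, how many later elements it exceeds:
13: 4
11: 3
33: 7
7: 2
0: 0
20: 2
27: 2
32: 2
1: 0
17: 0
Sum: 4 + 3 + 7 + 2 + 0 + 2 + 2 + 2 + 0 + 0 = 22

22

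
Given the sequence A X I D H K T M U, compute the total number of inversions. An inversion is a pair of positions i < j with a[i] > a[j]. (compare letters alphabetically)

10

Count, for each position, how many later elements it exceeds:
A → none → 0
X → I, D, H, K, T, M, U → 7
I → D, H → 2
D → none → 0
H → none → 0
K → none → 0
T → M → 1
M → none → 0
U → none → 0
Sum: 0 + 7 + 2 + 0 + 0 + 0 + 1 + 0 + 0 = 10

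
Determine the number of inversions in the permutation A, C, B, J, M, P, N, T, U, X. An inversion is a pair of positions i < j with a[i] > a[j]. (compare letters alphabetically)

For each element, count later entries that are smaller:
A → none → 0
C → B → 1
B → none → 0
J → none → 0
M → none → 0
P → N → 1
N → none → 0
T → none → 0
U → none → 0
X → none → 0
Sum: 0 + 1 + 0 + 0 + 0 + 1 + 0 + 0 + 0 + 0 = 2

2 inversions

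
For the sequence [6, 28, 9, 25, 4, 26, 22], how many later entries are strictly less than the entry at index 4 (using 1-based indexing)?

The element at index 4 is 25.
Elements after it: 4, 26, 22
Those smaller than 25: 4, 22

2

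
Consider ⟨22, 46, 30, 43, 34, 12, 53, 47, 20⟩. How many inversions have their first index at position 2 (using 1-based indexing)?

5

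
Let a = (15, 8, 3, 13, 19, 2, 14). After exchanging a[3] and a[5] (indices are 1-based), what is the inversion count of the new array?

14

Positions 3 and 5 hold 3 and 19; after swapping, the array is [15, 8, 19, 13, 3, 2, 14].
Element-by-element contributions:
15 → 8, 13, 3, 2, 14 → 5
8 → 3, 2 → 2
19 → 13, 3, 2, 14 → 4
13 → 3, 2 → 2
3 → 2 → 1
2 → none → 0
14 → none → 0
Sum: 5 + 2 + 4 + 2 + 1 + 0 + 0 = 14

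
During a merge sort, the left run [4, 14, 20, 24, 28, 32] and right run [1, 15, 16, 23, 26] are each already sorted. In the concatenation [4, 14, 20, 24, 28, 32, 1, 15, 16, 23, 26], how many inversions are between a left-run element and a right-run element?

For each element r of the right run, count left-run elements greater than r:
r = 1: 4, 14, 20, 24, 28, 32 → 6
r = 15: 20, 24, 28, 32 → 4
r = 16: 20, 24, 28, 32 → 4
r = 23: 24, 28, 32 → 3
r = 26: 28, 32 → 2
Cross-inversions: 6 + 4 + 4 + 3 + 2 = 19

19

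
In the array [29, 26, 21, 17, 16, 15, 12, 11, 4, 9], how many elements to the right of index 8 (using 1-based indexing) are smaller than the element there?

2

The element at index 8 is 11.
Elements after it: 4, 9
Those smaller than 11: 4, 9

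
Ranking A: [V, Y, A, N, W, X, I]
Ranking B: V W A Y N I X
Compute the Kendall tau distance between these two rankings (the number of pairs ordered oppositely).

5

Assign each item its position (1..7) in the first ordering, then rewrite the second ordering as that position sequence:
positions: V→1, Y→2, A→3, N→4, W→5, X→6, I→7
second ordering as positions: [1, 5, 3, 2, 4, 7, 6]
Discordant pairs = inversions in this position sequence.
1: 0
5: 3, 2, 4 → 3
3: 2 → 1
2: 0
4: 0
7: 6 → 1
6: 0
Total: 0 + 3 + 1 + 0 + 0 + 1 + 0 = 5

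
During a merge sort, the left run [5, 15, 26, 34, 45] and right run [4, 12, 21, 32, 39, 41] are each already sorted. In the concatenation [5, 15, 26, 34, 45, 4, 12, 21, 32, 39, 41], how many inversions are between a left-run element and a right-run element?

For each element r of the right run, count left-run elements greater than r:
r = 4: 5, 15, 26, 34, 45 → 5
r = 12: 15, 26, 34, 45 → 4
r = 21: 26, 34, 45 → 3
r = 32: 34, 45 → 2
r = 39: 45 → 1
r = 41: 45 → 1
Cross-inversions: 5 + 4 + 3 + 2 + 1 + 1 = 16

16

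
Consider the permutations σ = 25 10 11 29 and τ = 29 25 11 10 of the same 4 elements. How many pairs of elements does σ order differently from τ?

4

Assign each item its position (1..4) in the first ordering, then rewrite the second ordering as that position sequence:
positions: 25→1, 10→2, 11→3, 29→4
second ordering as positions: [4, 1, 3, 2]
Discordant pairs = inversions in this position sequence.
4: 1, 3, 2 → 3
1: 0
3: 2 → 1
2: 0
Total: 3 + 0 + 1 + 0 = 4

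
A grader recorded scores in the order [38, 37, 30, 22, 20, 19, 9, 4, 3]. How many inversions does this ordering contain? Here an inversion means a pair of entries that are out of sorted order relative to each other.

36 inversions

For each element, count later entries that are smaller:
38 → 37, 30, 22, 20, 19, 9, 4, 3 → 8
37 → 30, 22, 20, 19, 9, 4, 3 → 7
30 → 22, 20, 19, 9, 4, 3 → 6
22 → 20, 19, 9, 4, 3 → 5
20 → 19, 9, 4, 3 → 4
19 → 9, 4, 3 → 3
9 → 4, 3 → 2
4 → 3 → 1
3 → none → 0
Sum: 8 + 7 + 6 + 5 + 4 + 3 + 2 + 1 + 0 = 36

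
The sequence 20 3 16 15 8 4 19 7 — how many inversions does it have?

17 inversions

Element-by-element contributions:
20 → 3, 16, 15, 8, 4, 19, 7 → 7
3 → none → 0
16 → 15, 8, 4, 7 → 4
15 → 8, 4, 7 → 3
8 → 4, 7 → 2
4 → none → 0
19 → 7 → 1
7 → none → 0
Sum: 7 + 0 + 4 + 3 + 2 + 0 + 1 + 0 = 17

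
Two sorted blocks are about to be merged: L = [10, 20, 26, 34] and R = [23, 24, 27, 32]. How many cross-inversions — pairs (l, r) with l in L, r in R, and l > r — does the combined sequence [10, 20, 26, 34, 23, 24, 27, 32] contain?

6 cross-inversions

For each element r of the right run, count left-run elements greater than r:
r = 23: 26, 34 → 2
r = 24: 26, 34 → 2
r = 27: 34 → 1
r = 32: 34 → 1
Cross-inversions: 2 + 2 + 1 + 1 = 6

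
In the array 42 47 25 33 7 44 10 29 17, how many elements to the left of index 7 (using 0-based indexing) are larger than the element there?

The element at index 7 is 29.
Elements before it: 42, 47, 25, 33, 7, 44, 10
Those larger than 29: 42, 47, 33, 44

4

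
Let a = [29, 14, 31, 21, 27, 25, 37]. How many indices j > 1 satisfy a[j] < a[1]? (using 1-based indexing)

4

The element at index 1 is 29.
Elements after it: 14, 31, 21, 27, 25, 37
Those smaller than 29: 14, 21, 27, 25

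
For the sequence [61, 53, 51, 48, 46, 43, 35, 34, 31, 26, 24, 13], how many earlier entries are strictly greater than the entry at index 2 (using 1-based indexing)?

1 such element

The element at index 2 is 53.
Elements before it: 61
Those larger than 53: 61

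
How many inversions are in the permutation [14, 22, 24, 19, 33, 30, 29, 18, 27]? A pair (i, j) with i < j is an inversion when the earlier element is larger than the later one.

For each element, count later entries that are smaller:
14 → none → 0
22 → 19, 18 → 2
24 → 19, 18 → 2
19 → 18 → 1
33 → 30, 29, 18, 27 → 4
30 → 29, 18, 27 → 3
29 → 18, 27 → 2
18 → none → 0
27 → none → 0
Sum: 0 + 2 + 2 + 1 + 4 + 3 + 2 + 0 + 0 = 14

There are 14 inversions.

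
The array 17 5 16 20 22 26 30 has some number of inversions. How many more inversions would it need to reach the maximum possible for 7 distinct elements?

19

Maximum inversions for 7 distinct elements is C(7, 2) = 7·6/2 = 21.
Current inversions — for each element, count later smaller elements:
17: 2
5: 0
16: 0
20: 0
22: 0
26: 0
30: 0
Current total: 2 + 0 + 0 + 0 + 0 + 0 + 0 = 2
Shortfall: 21 − 2 = 19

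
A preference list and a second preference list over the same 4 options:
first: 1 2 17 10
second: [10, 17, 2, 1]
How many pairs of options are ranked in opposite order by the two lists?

6

Assign each item its position (1..4) in the first ordering, then rewrite the second ordering as that position sequence:
positions: 1→1, 2→2, 17→3, 10→4
second ordering as positions: [4, 3, 2, 1]
Discordant pairs = inversions in this position sequence.
4: 3, 2, 1 → 3
3: 2, 1 → 2
2: 1 → 1
1: 0
Total: 3 + 2 + 1 + 0 = 6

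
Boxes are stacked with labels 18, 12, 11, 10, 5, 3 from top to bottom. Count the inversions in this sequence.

15

Element-by-element contributions:
18: 5
12: 4
11: 3
10: 2
5: 1
3: 0
Sum: 5 + 4 + 3 + 2 + 1 + 0 = 15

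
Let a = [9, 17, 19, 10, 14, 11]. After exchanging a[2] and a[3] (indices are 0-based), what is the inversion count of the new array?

Positions 2 and 3 hold 19 and 10; after swapping, the array is [9, 17, 10, 19, 14, 11].
Count, for each position, how many later elements it exceeds:
9: 0
17: 3
10: 0
19: 2
14: 1
11: 0
Sum: 0 + 3 + 0 + 2 + 1 + 0 = 6

Inversions: 6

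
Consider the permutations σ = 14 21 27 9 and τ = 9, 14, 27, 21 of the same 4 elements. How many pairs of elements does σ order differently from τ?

Assign each item its position (1..4) in the first ordering, then rewrite the second ordering as that position sequence:
positions: 14→1, 21→2, 27→3, 9→4
second ordering as positions: [4, 1, 3, 2]
Discordant pairs = inversions in this position sequence.
4: 1, 3, 2 → 3
1: 0
3: 2 → 1
2: 0
Total: 3 + 0 + 1 + 0 = 4

Discordant pairs: 4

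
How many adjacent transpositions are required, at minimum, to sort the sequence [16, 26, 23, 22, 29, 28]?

Each adjacent swap fixes exactly one inversion, so the minimum swap count equals the number of inversions.
Count inversions — for each element, later elements that are smaller:
16: none → 0
26: 23, 22 → 2
23: 22 → 1
22: none → 0
29: 28 → 1
28: none → 0
Total inversions: 0 + 2 + 1 + 0 + 1 + 0 = 4

4 swaps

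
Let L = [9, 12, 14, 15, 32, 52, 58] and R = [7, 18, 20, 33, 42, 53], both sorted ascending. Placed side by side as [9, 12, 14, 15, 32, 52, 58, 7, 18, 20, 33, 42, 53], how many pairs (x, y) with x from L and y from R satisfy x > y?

Take each right-half value and tally the left-half values above it:
r = 7: 9, 12, 14, 15, 32, 52, 58 → 7
r = 18: 32, 52, 58 → 3
r = 20: 32, 52, 58 → 3
r = 33: 52, 58 → 2
r = 42: 52, 58 → 2
r = 53: 58 → 1
Cross-inversions: 7 + 3 + 3 + 2 + 2 + 1 = 18

18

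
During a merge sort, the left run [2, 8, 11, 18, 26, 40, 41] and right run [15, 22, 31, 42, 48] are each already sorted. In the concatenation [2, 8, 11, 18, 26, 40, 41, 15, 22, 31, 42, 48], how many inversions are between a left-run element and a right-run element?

For each element r of the right run, count left-run elements greater than r:
r = 15: 18, 26, 40, 41 → 4
r = 22: 26, 40, 41 → 3
r = 31: 40, 41 → 2
r = 42: none → 0
r = 48: none → 0
Cross-inversions: 4 + 3 + 2 + 0 + 0 = 9

Cross-inversions: 9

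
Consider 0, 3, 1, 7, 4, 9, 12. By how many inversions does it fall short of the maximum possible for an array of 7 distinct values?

19

Maximum inversions for 7 distinct elements is C(7, 2) = 7·6/2 = 21.
Current inversions — for each element, count later smaller elements:
0: 0
3: 1
1: 0
7: 1
4: 0
9: 0
12: 0
Current total: 0 + 1 + 0 + 1 + 0 + 0 + 0 = 2
Shortfall: 21 − 2 = 19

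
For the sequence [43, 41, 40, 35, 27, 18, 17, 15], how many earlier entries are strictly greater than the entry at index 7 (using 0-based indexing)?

7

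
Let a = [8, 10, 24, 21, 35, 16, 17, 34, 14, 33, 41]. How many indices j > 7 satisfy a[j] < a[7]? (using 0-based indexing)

2

The element at index 7 is 34.
Elements after it: 14, 33, 41
Those smaller than 34: 14, 33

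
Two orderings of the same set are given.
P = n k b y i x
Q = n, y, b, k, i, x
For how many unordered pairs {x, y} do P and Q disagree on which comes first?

3 disagreeing pairs

Assign each item its position (1..6) in the first ordering, then rewrite the second ordering as that position sequence:
positions: n→1, k→2, b→3, y→4, i→5, x→6
second ordering as positions: [1, 4, 3, 2, 5, 6]
Discordant pairs = inversions in this position sequence.
1: 0
4: 3, 2 → 2
3: 2 → 1
2: 0
5: 0
6: 0
Total: 0 + 2 + 1 + 0 + 0 + 0 = 3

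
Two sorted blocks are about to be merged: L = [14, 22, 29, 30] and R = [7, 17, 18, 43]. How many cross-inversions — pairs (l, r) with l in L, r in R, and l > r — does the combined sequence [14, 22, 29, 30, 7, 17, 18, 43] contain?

Take each right-half value and tally the left-half values above it:
r = 7: 14, 22, 29, 30 → 4
r = 17: 22, 29, 30 → 3
r = 18: 22, 29, 30 → 3
r = 43: none → 0
Cross-inversions: 4 + 3 + 3 + 0 = 10

There are 10 split inversions.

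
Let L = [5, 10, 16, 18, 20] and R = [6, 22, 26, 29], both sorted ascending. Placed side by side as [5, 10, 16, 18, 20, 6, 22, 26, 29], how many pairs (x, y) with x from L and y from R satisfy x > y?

There are 4 cross-inversions.

For each element r of the right run, count left-run elements greater than r:
r = 6: 10, 16, 18, 20 → 4
r = 22: none → 0
r = 26: none → 0
r = 29: none → 0
Cross-inversions: 4 + 0 + 0 + 0 = 4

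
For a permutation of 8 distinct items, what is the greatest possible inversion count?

28 inversions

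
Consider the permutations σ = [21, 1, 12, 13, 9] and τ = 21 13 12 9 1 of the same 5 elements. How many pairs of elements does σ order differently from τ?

Assign each item its position (1..5) in the first ordering, then rewrite the second ordering as that position sequence:
positions: 21→1, 1→2, 12→3, 13→4, 9→5
second ordering as positions: [1, 4, 3, 5, 2]
Discordant pairs = inversions in this position sequence.
1: 0
4: 3, 2 → 2
3: 2 → 1
5: 2 → 1
2: 0
Total: 0 + 2 + 1 + 1 + 0 = 4

4 discordant pairs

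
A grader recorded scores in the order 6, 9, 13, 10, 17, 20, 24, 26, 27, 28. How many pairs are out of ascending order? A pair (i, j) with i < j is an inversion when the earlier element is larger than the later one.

Sweep left to right; for each value list the smaller values that follow it:
6 → none → 0
9 → none → 0
13 → 10 → 1
10 → none → 0
17 → none → 0
20 → none → 0
24 → none → 0
26 → none → 0
27 → none → 0
28 → none → 0
Sum: 0 + 0 + 1 + 0 + 0 + 0 + 0 + 0 + 0 + 0 = 1

1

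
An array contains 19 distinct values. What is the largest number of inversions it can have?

The maximum occurs when the array is in strictly decreasing order: every one of the C(19, 2) pairs is inverted.
C(19, 2) = 19·18/2 = 171

There are 171 inversions.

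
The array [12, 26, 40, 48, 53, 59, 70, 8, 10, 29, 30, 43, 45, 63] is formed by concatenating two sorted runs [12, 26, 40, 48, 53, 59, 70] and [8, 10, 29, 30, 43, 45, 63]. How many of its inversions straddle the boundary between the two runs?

33

For each element r of the right run, count left-run elements greater than r:
r = 8: 12, 26, 40, 48, 53, 59, 70 → 7
r = 10: 12, 26, 40, 48, 53, 59, 70 → 7
r = 29: 40, 48, 53, 59, 70 → 5
r = 30: 40, 48, 53, 59, 70 → 5
r = 43: 48, 53, 59, 70 → 4
r = 45: 48, 53, 59, 70 → 4
r = 63: 70 → 1
Cross-inversions: 7 + 7 + 5 + 5 + 4 + 4 + 1 = 33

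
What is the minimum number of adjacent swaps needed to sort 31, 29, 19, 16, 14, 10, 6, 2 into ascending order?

28 swaps

Minimum adjacent swaps = number of inversions (each swap of adjacent out-of-order elements removes one inversion and no swap can remove more).
Count inversions — for each element, later elements that are smaller:
31: 29, 19, 16, 14, 10, 6, 2 → 7
29: 19, 16, 14, 10, 6, 2 → 6
19: 16, 14, 10, 6, 2 → 5
16: 14, 10, 6, 2 → 4
14: 10, 6, 2 → 3
10: 6, 2 → 2
6: 2 → 1
2: none → 0
Total inversions: 7 + 6 + 5 + 4 + 3 + 2 + 1 + 0 = 28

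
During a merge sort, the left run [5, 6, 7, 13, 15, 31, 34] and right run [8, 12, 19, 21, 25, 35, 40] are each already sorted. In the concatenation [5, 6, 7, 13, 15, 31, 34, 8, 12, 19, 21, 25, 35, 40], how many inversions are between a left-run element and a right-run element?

For each element r of the right run, count left-run elements greater than r:
r = 8: 13, 15, 31, 34 → 4
r = 12: 13, 15, 31, 34 → 4
r = 19: 31, 34 → 2
r = 21: 31, 34 → 2
r = 25: 31, 34 → 2
r = 35: none → 0
r = 40: none → 0
Cross-inversions: 4 + 4 + 2 + 2 + 2 + 0 + 0 = 14

14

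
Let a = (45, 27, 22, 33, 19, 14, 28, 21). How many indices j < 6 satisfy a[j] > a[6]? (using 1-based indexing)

5 such elements

The element at index 6 is 14.
Elements before it: 45, 27, 22, 33, 19
Those larger than 14: 45, 27, 22, 33, 19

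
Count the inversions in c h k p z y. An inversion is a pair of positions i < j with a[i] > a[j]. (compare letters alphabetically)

Inversions: 1

Out-of-order index pairs (1-indexed):
(5,6): z > y
That's 1 pair.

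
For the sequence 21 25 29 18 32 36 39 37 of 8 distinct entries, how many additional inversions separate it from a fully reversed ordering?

Maximum inversions for 8 distinct elements is C(8, 2) = 8·7/2 = 28.
Current inversions — for each element, count later smaller elements:
21: 1
25: 1
29: 1
18: 0
32: 0
36: 0
39: 1
37: 0
Current total: 1 + 1 + 1 + 0 + 0 + 0 + 1 + 0 = 4
Shortfall: 28 − 4 = 24

24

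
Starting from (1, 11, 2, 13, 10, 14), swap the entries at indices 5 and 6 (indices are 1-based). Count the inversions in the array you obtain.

Inversions: 4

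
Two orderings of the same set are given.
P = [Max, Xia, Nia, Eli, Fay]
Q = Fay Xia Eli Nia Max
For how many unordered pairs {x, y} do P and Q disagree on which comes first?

8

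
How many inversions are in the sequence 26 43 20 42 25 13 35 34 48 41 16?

Count, for each position, how many later elements it exceeds:
26 → 20, 25, 13, 16 → 4
43 → 20, 42, 25, 13, 35, 34, 41, 16 → 8
20 → 13, 16 → 2
42 → 25, 13, 35, 34, 41, 16 → 6
25 → 13, 16 → 2
13 → none → 0
35 → 34, 16 → 2
34 → 16 → 1
48 → 41, 16 → 2
41 → 16 → 1
16 → none → 0
Sum: 4 + 8 + 2 + 6 + 2 + 0 + 2 + 1 + 2 + 1 + 0 = 28

28 inversions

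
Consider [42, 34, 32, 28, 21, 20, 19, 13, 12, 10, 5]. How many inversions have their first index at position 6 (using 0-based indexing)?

The element at index 6 is 19.
Elements after it: 13, 12, 10, 5
Those smaller than 19: 13, 12, 10, 5

4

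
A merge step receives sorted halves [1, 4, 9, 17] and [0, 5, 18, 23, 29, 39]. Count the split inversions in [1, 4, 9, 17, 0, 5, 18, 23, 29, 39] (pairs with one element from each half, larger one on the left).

There are 6 split inversions.

For each element r of the right run, count left-run elements greater than r:
r = 0: 1, 4, 9, 17 → 4
r = 5: 9, 17 → 2
r = 18: none → 0
r = 23: none → 0
r = 29: none → 0
r = 39: none → 0
Cross-inversions: 4 + 2 + 0 + 0 + 0 + 0 = 6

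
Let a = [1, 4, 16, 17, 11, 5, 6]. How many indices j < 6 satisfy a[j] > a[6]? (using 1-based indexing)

The element at index 6 is 5.
Elements before it: 1, 4, 16, 17, 11
Those larger than 5: 16, 17, 11

3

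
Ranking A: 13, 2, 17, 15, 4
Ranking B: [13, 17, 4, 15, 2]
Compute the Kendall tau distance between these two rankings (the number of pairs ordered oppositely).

4

Assign each item its position (1..5) in the first ordering, then rewrite the second ordering as that position sequence:
positions: 13→1, 2→2, 17→3, 15→4, 4→5
second ordering as positions: [1, 3, 5, 4, 2]
Discordant pairs = inversions in this position sequence.
1: 0
3: 2 → 1
5: 4, 2 → 2
4: 2 → 1
2: 0
Total: 0 + 1 + 2 + 1 + 0 = 4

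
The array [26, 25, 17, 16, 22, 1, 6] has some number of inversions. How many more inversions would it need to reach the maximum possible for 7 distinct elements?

3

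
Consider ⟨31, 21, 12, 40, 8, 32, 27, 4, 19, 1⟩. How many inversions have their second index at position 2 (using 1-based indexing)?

The element at index 2 is 21.
Elements before it: 31
Those larger than 21: 31

1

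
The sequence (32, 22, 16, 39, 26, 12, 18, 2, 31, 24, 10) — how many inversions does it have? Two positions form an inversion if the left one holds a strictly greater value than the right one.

36 inversions

Element-by-element contributions:
32 → 22, 16, 26, 12, 18, 2, 31, 24, 10 → 9
22 → 16, 12, 18, 2, 10 → 5
16 → 12, 2, 10 → 3
39 → 26, 12, 18, 2, 31, 24, 10 → 7
26 → 12, 18, 2, 24, 10 → 5
12 → 2, 10 → 2
18 → 2, 10 → 2
2 → none → 0
31 → 24, 10 → 2
24 → 10 → 1
10 → none → 0
Sum: 9 + 5 + 3 + 7 + 5 + 2 + 2 + 0 + 2 + 1 + 0 = 36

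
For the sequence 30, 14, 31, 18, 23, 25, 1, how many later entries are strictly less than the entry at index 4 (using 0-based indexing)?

1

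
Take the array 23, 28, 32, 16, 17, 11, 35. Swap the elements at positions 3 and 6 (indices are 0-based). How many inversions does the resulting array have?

Positions 3 and 6 hold 16 and 35; after swapping, the array is [23, 28, 32, 35, 17, 11, 16].
For each element, count later entries that are smaller:
23 → 17, 11, 16 → 3
28 → 17, 11, 16 → 3
32 → 17, 11, 16 → 3
35 → 17, 11, 16 → 3
17 → 11, 16 → 2
11 → none → 0
16 → none → 0
Sum: 3 + 3 + 3 + 3 + 2 + 0 + 0 = 14

14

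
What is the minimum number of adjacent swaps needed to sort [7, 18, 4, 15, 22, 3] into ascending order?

8

Minimum adjacent swaps = number of inversions (each swap of adjacent out-of-order elements removes one inversion and no swap can remove more).
Count inversions — for each element, later elements that are smaller:
7: 4, 3 → 2
18: 4, 15, 3 → 3
4: 3 → 1
15: 3 → 1
22: 3 → 1
3: none → 0
Total inversions: 2 + 3 + 1 + 1 + 1 + 0 = 8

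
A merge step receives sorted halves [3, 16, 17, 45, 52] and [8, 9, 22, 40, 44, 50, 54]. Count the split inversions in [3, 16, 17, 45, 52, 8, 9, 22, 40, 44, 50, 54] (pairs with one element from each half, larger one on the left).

15 cross-inversions

For each element r of the right run, count left-run elements greater than r:
r = 8: 16, 17, 45, 52 → 4
r = 9: 16, 17, 45, 52 → 4
r = 22: 45, 52 → 2
r = 40: 45, 52 → 2
r = 44: 45, 52 → 2
r = 50: 52 → 1
r = 54: none → 0
Cross-inversions: 4 + 4 + 2 + 2 + 2 + 1 + 0 = 15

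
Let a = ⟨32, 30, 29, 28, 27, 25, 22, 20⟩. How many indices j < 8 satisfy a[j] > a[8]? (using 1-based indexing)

7

The element at index 8 is 20.
Elements before it: 32, 30, 29, 28, 27, 25, 22
Those larger than 20: 32, 30, 29, 28, 27, 25, 22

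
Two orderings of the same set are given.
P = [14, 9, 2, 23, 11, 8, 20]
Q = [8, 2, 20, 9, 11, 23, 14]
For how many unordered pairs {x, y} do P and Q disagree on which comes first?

15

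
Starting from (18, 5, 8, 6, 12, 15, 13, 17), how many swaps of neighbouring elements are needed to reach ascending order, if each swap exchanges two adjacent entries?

Minimum adjacent swaps = number of inversions (each swap of adjacent out-of-order elements removes one inversion and no swap can remove more).
Count inversions — for each element, later elements that are smaller:
18: 5, 8, 6, 12, 15, 13, 17 → 7
5: none → 0
8: 6 → 1
6: none → 0
12: none → 0
15: 13 → 1
13: none → 0
17: none → 0
Total inversions: 7 + 0 + 1 + 0 + 0 + 1 + 0 + 0 = 9

9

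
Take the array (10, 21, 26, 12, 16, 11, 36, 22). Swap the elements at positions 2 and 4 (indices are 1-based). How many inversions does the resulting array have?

9

Positions 2 and 4 hold 21 and 12; after swapping, the array is [10, 12, 26, 21, 16, 11, 36, 22].
Sweep left to right; for each value list the smaller values that follow it:
10: 0
12: 1
26: 4
21: 2
16: 1
11: 0
36: 1
22: 0
Sum: 0 + 1 + 4 + 2 + 1 + 0 + 1 + 0 = 9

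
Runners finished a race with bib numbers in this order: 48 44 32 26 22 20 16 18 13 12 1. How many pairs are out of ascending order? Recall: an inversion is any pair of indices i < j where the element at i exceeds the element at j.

54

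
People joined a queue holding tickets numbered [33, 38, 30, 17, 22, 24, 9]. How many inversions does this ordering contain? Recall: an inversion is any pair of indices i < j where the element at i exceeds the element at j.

Sweep left to right; for each value list the smaller values that follow it:
33 → 30, 17, 22, 24, 9 → 5
38 → 30, 17, 22, 24, 9 → 5
30 → 17, 22, 24, 9 → 4
17 → 9 → 1
22 → 9 → 1
24 → 9 → 1
9 → none → 0
Sum: 5 + 5 + 4 + 1 + 1 + 1 + 0 = 17

There are 17 inversions.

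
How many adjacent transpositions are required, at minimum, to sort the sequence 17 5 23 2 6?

There are 6 swaps.

Minimum adjacent swaps = number of inversions (each swap of adjacent out-of-order elements removes one inversion and no swap can remove more).
Count inversions — for each element, later elements that are smaller:
17: 5, 2, 6 → 3
5: 2 → 1
23: 2, 6 → 2
2: none → 0
6: none → 0
Total inversions: 3 + 1 + 2 + 0 + 0 = 6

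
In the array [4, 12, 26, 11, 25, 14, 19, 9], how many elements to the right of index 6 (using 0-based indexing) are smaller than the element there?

1

The element at index 6 is 19.
Elements after it: 9
Those smaller than 19: 9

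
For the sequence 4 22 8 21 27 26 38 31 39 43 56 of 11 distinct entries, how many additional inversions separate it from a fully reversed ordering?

Maximum inversions for 11 distinct elements is C(11, 2) = 11·10/2 = 55.
Current inversions — for each element, count later smaller elements:
4: 0
22: 2
8: 0
21: 0
27: 1
26: 0
38: 1
31: 0
39: 0
43: 0
56: 0
Current total: 0 + 2 + 0 + 0 + 1 + 0 + 1 + 0 + 0 + 0 + 0 = 4
Shortfall: 55 − 4 = 51

51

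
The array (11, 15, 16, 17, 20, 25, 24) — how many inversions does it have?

Count, for each position, how many later elements it exceeds:
11 → none → 0
15 → none → 0
16 → none → 0
17 → none → 0
20 → none → 0
25 → 24 → 1
24 → none → 0
Sum: 0 + 0 + 0 + 0 + 0 + 1 + 0 = 1

1 inversion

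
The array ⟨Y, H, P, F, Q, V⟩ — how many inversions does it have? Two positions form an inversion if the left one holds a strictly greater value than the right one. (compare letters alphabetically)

7

For each element, count later entries that are smaller:
Y → H, P, F, Q, V → 5
H → F → 1
P → F → 1
F → none → 0
Q → none → 0
V → none → 0
Sum: 5 + 1 + 1 + 0 + 0 + 0 = 7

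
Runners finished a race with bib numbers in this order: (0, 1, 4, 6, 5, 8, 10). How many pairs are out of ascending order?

Listing every pair i<j with a[i]>a[j] (using 1-based positions):
(4,5): 6 > 5
That's 1 pair.

1 out-of-order pair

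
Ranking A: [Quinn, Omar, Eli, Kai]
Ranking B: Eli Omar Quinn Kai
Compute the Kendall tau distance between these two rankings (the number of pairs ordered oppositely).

Assign each item its position (1..4) in the first ordering, then rewrite the second ordering as that position sequence:
positions: Quinn→1, Omar→2, Eli→3, Kai→4
second ordering as positions: [3, 2, 1, 4]
Discordant pairs = inversions in this position sequence.
3: 2, 1 → 2
2: 1 → 1
1: 0
4: 0
Total: 2 + 1 + 0 + 0 = 3

3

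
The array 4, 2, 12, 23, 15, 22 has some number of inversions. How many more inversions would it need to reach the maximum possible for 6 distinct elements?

Maximum inversions for 6 distinct elements is C(6, 2) = 6·5/2 = 15.
Current inversions — for each element, count later smaller elements:
4: 1
2: 0
12: 0
23: 2
15: 0
22: 0
Current total: 1 + 0 + 0 + 2 + 0 + 0 = 3
Shortfall: 15 − 3 = 12

12 inversions short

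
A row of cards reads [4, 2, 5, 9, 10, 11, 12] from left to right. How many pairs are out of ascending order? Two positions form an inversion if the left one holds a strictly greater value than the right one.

1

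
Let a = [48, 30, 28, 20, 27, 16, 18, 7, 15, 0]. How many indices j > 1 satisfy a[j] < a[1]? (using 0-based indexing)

8

The element at index 1 is 30.
Elements after it: 28, 20, 27, 16, 18, 7, 15, 0
Those smaller than 30: 28, 20, 27, 16, 18, 7, 15, 0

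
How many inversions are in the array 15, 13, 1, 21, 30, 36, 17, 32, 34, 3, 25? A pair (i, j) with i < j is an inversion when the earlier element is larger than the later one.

20

Sweep left to right; for each value list the smaller values that follow it:
15: 3
13: 2
1: 0
21: 2
30: 3
36: 5
17: 1
32: 2
34: 2
3: 0
25: 0
Sum: 3 + 2 + 0 + 2 + 3 + 5 + 1 + 2 + 2 + 0 + 0 = 20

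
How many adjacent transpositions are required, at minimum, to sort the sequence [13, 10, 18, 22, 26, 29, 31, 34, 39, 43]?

1 swap

Minimum adjacent swaps = number of inversions (each swap of adjacent out-of-order elements removes one inversion and no swap can remove more).
Count inversions — for each element, later elements that are smaller:
13: 10 → 1
10: none → 0
18: none → 0
22: none → 0
26: none → 0
29: none → 0
31: none → 0
34: none → 0
39: none → 0
43: none → 0
Total inversions: 1 + 0 + 0 + 0 + 0 + 0 + 0 + 0 + 0 + 0 = 1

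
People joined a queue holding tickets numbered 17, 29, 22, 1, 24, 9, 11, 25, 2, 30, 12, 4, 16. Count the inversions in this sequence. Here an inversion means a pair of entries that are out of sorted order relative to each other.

Element-by-element contributions:
17: 7
29: 10
22: 7
1: 0
24: 6
9: 2
11: 2
25: 4
2: 0
30: 3
12: 1
4: 0
16: 0
Sum: 7 + 10 + 7 + 0 + 6 + 2 + 2 + 4 + 0 + 3 + 1 + 0 + 0 = 42

42 out-of-order pairs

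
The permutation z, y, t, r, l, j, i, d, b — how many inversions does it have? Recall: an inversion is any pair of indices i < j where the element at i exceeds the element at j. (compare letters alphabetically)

36 out-of-order pairs

For each element, count later entries that are smaller:
z → y, t, r, l, j, i, d, b → 8
y → t, r, l, j, i, d, b → 7
t → r, l, j, i, d, b → 6
r → l, j, i, d, b → 5
l → j, i, d, b → 4
j → i, d, b → 3
i → d, b → 2
d → b → 1
b → none → 0
Sum: 8 + 7 + 6 + 5 + 4 + 3 + 2 + 1 + 0 = 36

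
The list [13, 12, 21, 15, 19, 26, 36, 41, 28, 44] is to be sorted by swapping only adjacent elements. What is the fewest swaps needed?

5 adjacent swaps

Each adjacent swap fixes exactly one inversion, so the minimum swap count equals the number of inversions.
Count inversions — for each element, later elements that are smaller:
13: 12 → 1
12: none → 0
21: 15, 19 → 2
15: none → 0
19: none → 0
26: none → 0
36: 28 → 1
41: 28 → 1
28: none → 0
44: none → 0
Total inversions: 1 + 0 + 2 + 0 + 0 + 0 + 1 + 1 + 0 + 0 = 5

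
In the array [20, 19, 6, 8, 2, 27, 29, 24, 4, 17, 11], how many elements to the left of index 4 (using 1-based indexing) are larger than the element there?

2 such elements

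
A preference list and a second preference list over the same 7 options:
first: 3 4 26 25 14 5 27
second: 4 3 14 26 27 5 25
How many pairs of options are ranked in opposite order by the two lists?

Assign each item its position (1..7) in the first ordering, then rewrite the second ordering as that position sequence:
positions: 3→1, 4→2, 26→3, 25→4, 14→5, 5→6, 27→7
second ordering as positions: [2, 1, 5, 3, 7, 6, 4]
Discordant pairs = inversions in this position sequence.
2: 1 → 1
1: 0
5: 3, 4 → 2
3: 0
7: 6, 4 → 2
6: 4 → 1
4: 0
Total: 1 + 0 + 2 + 0 + 2 + 1 + 0 = 6

6 pairs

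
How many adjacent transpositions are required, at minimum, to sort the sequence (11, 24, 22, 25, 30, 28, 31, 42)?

Each adjacent swap fixes exactly one inversion, so the minimum swap count equals the number of inversions.
Count inversions — for each element, later elements that are smaller:
11: none → 0
24: 22 → 1
22: none → 0
25: none → 0
30: 28 → 1
28: none → 0
31: none → 0
42: none → 0
Total inversions: 0 + 1 + 0 + 0 + 1 + 0 + 0 + 0 = 2

2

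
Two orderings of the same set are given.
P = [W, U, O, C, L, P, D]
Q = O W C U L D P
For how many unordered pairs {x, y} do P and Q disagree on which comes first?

Assign each item its position (1..7) in the first ordering, then rewrite the second ordering as that position sequence:
positions: W→1, U→2, O→3, C→4, L→5, P→6, D→7
second ordering as positions: [3, 1, 4, 2, 5, 7, 6]
Discordant pairs = inversions in this position sequence.
3: 1, 2 → 2
1: 0
4: 2 → 1
2: 0
5: 0
7: 6 → 1
6: 0
Total: 2 + 0 + 1 + 0 + 0 + 1 + 0 = 4

4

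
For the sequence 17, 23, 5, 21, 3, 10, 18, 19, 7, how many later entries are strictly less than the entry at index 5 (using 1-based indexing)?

The element at index 5 is 3.
Elements after it: 10, 18, 19, 7
None of them are smaller than 3.

0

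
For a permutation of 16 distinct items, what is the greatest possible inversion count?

120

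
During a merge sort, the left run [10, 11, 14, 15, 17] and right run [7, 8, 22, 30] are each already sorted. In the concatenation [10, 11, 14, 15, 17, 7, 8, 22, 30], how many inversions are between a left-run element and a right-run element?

10

Take each right-half value and tally the left-half values above it:
r = 7: 10, 11, 14, 15, 17 → 5
r = 8: 10, 11, 14, 15, 17 → 5
r = 22: none → 0
r = 30: none → 0
Cross-inversions: 5 + 5 + 0 + 0 = 10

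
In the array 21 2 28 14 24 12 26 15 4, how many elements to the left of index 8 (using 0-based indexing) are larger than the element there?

7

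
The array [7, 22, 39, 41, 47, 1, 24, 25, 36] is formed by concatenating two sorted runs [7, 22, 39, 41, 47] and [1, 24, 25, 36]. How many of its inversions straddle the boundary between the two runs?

Take each right-half value and tally the left-half values above it:
r = 1: 7, 22, 39, 41, 47 → 5
r = 24: 39, 41, 47 → 3
r = 25: 39, 41, 47 → 3
r = 36: 39, 41, 47 → 3
Cross-inversions: 5 + 3 + 3 + 3 = 14

14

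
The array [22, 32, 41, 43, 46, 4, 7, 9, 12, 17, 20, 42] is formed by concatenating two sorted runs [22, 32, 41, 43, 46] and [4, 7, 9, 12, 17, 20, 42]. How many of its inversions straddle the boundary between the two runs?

There are 32 split inversions.

Count, for every r in R, how many entries of L exceed r:
r = 4: 22, 32, 41, 43, 46 → 5
r = 7: 22, 32, 41, 43, 46 → 5
r = 9: 22, 32, 41, 43, 46 → 5
r = 12: 22, 32, 41, 43, 46 → 5
r = 17: 22, 32, 41, 43, 46 → 5
r = 20: 22, 32, 41, 43, 46 → 5
r = 42: 43, 46 → 2
Cross-inversions: 5 + 5 + 5 + 5 + 5 + 5 + 2 = 32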